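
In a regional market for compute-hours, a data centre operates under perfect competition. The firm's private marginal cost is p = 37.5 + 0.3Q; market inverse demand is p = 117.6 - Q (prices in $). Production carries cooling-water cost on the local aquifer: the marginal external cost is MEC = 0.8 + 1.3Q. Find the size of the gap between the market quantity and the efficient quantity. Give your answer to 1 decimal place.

Market equilibrium (private): 37.5 + 0.3Q = 117.6 - Q → Q_m = 61.6154.
Social marginal cost = private MC + MEC = 38.3 + 1.6Q.
Set SMC = demand: 38.3 + 1.6Q = 117.6 - Q → Q* = 30.5000.
Gap = |61.6154 − 30.5000| = 31.1154.

31.1 units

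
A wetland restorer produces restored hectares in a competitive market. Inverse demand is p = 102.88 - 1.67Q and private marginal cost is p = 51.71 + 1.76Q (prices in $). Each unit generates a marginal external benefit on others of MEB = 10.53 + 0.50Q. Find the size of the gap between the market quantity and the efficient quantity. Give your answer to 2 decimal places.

6.14 units

Market equilibrium (private): 51.71 + 1.76Q = 102.88 - 1.67Q → Q_m = 14.9184.
Social marginal cost = private MC − MEB = 41.18 + 1.26Q.
Set SMC = demand: 41.18 + 1.26Q = 102.88 - 1.67Q → Q* = 21.0580.
Gap = |14.9184 − 21.0580| = 6.1396.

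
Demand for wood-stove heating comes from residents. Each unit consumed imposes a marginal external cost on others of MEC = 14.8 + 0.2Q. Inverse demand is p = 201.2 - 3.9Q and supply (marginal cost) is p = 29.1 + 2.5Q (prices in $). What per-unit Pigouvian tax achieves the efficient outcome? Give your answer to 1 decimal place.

Social marginal benefit = demand − MEC = 186.4 - 4.1Q.
Set SMB = MC: 186.4 - 4.1Q = 29.1 + 2.5Q → Q* = 23.8333.
The Pigouvian tax equals MEC at Q*: 14.8 + 0.2×23.8333 = 19.5667.

tax = $19.6 per unit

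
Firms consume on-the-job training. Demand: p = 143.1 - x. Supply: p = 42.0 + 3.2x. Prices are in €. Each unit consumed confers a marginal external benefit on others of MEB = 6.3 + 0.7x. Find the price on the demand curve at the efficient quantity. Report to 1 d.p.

Social marginal benefit = demand + MEB = 149.4 - 0.3x.
Set SMB = MC: 149.4 - 0.3x = 42.0 + 3.2x → x* = 30.6857.
Consumer price on the demand curve at x*: 143.1 − 1.0×30.6857 = 112.4143.

P = €112.4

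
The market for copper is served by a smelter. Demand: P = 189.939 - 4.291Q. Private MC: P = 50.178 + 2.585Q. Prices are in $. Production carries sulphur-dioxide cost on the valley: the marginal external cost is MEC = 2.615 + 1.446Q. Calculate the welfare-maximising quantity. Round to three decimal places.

Social marginal cost = private MC + MEC = 52.793 + 4.031Q.
Set SMC = demand: 52.793 + 4.031Q = 189.939 - 4.291Q → Q* = 16.4799.

Q* = 16.480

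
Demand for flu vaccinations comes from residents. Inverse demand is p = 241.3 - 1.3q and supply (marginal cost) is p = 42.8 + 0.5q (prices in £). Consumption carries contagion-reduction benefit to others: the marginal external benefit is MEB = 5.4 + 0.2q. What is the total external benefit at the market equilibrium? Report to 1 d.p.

Market equilibrium (private): 42.8 + 0.5q = 241.3 - 1.3q → q_m = 110.2778.
Total external benefit = ∫₀^{q_m} (5.4 + 0.2q) dq = 5.4×110.2778 + ½×0.2×110.2778² = 1811.6194.

£1811.6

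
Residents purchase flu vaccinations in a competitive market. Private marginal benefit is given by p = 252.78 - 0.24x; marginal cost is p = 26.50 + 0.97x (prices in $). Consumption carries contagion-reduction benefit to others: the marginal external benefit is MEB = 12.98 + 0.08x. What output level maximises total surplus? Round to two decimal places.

x* = 211.73

Social marginal benefit = demand + MEB = 265.76 - 0.16x.
Set SMB = MC: 265.76 - 0.16x = 26.50 + 0.97x → x* = 211.7345.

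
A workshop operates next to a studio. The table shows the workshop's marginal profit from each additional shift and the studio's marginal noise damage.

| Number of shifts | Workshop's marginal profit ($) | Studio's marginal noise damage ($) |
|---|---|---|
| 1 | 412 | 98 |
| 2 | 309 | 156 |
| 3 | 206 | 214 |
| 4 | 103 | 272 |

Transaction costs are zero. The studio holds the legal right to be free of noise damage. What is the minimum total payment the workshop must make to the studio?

Efficient level: marginal profit ≥ marginal noise damage through level 2, so k* = 2.
With the studio holding the right, the workshop must at least compensate total damage at k*: 98 + 156 = 254.

$254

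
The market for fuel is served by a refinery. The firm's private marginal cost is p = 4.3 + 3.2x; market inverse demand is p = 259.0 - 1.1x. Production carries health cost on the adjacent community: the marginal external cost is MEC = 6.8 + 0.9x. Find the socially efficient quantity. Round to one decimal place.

x* = 47.7

Social marginal cost = private MC + MEC = 11.1 + 4.1x.
Set SMC = demand: 11.1 + 4.1x = 259.0 - 1.1x → x* = 47.6731.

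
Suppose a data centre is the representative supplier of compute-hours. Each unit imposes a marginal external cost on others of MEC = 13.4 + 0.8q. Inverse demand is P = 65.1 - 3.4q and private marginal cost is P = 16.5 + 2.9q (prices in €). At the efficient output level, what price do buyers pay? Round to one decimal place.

P = €48.2

Social marginal cost = private MC + MEC = 29.9 + 3.7q.
Set SMC = demand: 29.9 + 3.7q = 65.1 - 3.4q → q* = 4.9577.
Consumer price on the demand curve at q*: 65.1 − 3.4×4.9577 = 48.2438.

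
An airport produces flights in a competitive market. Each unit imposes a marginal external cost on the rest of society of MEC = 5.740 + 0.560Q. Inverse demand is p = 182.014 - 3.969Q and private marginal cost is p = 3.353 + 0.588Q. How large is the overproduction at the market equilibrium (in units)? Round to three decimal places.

Market equilibrium (private): 3.353 + 0.588Q = 182.014 - 3.969Q → Q_m = 39.2058.
Social marginal cost = private MC + MEC = 9.093 + 1.148Q.
Set SMC = demand: 9.093 + 1.148Q = 182.014 - 3.969Q → Q* = 33.7934.
Gap = |39.2058 − 33.7934| = 5.4124.

5.412 units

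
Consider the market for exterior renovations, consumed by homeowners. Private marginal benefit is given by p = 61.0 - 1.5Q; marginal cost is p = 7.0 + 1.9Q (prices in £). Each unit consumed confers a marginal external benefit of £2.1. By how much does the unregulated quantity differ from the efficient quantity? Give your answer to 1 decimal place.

0.6 units

Market equilibrium (private): 7.0 + 1.9Q = 61.0 - 1.5Q → Q_m = 15.8824.
Social marginal benefit = demand + MEB = 63.1 - 1.5Q.
Set SMB = MC: 63.1 - 1.5Q = 7.0 + 1.9Q → Q* = 16.5000.
Gap = |15.8824 − 16.5000| = 0.6176.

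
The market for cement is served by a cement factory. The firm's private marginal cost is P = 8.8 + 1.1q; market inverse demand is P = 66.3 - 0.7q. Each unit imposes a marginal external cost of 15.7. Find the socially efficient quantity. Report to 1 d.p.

q* = 23.2

Social marginal cost = private MC + MEC = 24.5 + 1.1q.
Set SMC = demand: 24.5 + 1.1q = 66.3 - 0.7q → q* = 23.2222.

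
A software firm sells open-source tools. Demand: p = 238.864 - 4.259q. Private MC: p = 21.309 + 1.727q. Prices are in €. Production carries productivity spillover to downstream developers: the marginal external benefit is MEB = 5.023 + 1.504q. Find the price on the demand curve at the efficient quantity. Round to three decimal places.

Social marginal cost = private MC − MEB = 16.286 + 0.223q.
Set SMC = demand: 16.286 + 0.223q = 238.864 - 4.259q → q* = 49.6604.
Consumer price on the demand curve at q*: 238.864 − 4.259×49.6604 = 27.3604.

P = €27.360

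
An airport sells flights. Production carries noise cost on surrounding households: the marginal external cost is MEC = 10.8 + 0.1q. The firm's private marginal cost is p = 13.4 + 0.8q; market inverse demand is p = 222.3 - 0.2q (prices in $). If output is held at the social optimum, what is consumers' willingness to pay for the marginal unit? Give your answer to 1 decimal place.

P = $186.3

Social marginal cost = private MC + MEC = 24.2 + 0.9q.
Set SMC = demand: 24.2 + 0.9q = 222.3 - 0.2q → q* = 180.0909.
Consumer price on the demand curve at q*: 222.3 − 0.2×180.0909 = 186.2818.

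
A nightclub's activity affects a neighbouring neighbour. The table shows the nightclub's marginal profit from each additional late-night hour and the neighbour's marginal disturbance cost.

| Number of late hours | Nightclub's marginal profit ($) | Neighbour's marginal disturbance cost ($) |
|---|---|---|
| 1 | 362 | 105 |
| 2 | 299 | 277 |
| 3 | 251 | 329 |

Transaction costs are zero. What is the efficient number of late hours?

2

Bargaining reaches the level where marginal profit last exceeds marginal disturbance cost.
That holds through level 2 (299 ≥ 277) but not at 3 (251 < 329).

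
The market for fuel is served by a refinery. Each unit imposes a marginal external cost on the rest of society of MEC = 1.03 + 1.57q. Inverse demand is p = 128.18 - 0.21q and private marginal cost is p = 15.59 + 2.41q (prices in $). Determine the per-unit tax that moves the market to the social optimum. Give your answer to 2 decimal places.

tax = $42.83 per unit

Social marginal cost = private MC + MEC = 16.62 + 3.98q.
Set SMC = demand: 16.62 + 3.98q = 128.18 - 0.21q → q* = 26.6253.
The Pigouvian tax equals MEC at q*: 1.03 + 1.57×26.6253 = 42.8317.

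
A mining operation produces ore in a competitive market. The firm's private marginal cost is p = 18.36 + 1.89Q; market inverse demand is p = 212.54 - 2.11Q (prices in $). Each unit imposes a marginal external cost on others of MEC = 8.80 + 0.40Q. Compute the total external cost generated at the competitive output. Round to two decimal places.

$898.52

Market equilibrium (private): 18.36 + 1.89Q = 212.54 - 2.11Q → Q_m = 48.5450.
Total external cost = ∫₀^{Q_m} (8.80 + 0.40Q) dQ = 8.80×48.5450 + ½×0.40×48.5450² = 898.5194.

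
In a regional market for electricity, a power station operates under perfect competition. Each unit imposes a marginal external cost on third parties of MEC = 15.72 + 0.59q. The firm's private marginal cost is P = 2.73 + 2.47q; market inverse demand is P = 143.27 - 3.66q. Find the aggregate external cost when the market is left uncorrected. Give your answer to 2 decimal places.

Market equilibrium (private): 2.73 + 2.47q = 143.27 - 3.66q → q_m = 22.9266.
Total external cost = ∫₀^{q_m} (15.72 + 0.59q) dq = 15.72×22.9266 + ½×0.59×22.9266² = 515.4667.

515.47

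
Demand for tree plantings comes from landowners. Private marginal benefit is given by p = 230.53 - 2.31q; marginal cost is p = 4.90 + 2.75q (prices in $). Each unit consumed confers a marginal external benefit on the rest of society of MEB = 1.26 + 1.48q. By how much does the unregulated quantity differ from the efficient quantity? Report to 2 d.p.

Market equilibrium (private): 4.90 + 2.75q = 230.53 - 2.31q → q_m = 44.5909.
Social marginal benefit = demand + MEB = 231.79 - 0.83q.
Set SMB = MC: 231.79 - 0.83q = 4.90 + 2.75q → q* = 63.3771.
Gap = |44.5909 − 63.3771| = 18.7862.

18.79 units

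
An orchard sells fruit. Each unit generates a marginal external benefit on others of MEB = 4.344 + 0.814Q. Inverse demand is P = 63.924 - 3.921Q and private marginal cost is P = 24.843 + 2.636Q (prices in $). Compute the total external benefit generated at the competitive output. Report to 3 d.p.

$40.349

Market equilibrium (private): 24.843 + 2.636Q = 63.924 - 3.921Q → Q_m = 5.9602.
Total external benefit = ∫₀^{Q_m} (4.344 + 0.814Q) dQ = 4.344×5.9602 + ½×0.814×5.9602² = 40.3494.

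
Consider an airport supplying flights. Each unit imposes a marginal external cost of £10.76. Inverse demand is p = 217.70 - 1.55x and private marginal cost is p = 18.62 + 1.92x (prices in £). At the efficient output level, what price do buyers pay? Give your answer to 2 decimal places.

P = £133.58

Social marginal cost = private MC + MEC = 29.38 + 1.92x.
Set SMC = demand: 29.38 + 1.92x = 217.70 - 1.55x → x* = 54.2709.
Consumer price on the demand curve at x*: 217.70 − 1.55×54.2709 = 133.5801.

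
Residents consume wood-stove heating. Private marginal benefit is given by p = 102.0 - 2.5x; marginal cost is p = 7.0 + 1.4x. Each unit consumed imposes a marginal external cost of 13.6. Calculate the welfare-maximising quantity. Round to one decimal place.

x* = 20.9

Social marginal benefit = demand − MEC = 88.4 - 2.5x.
Set SMB = MC: 88.4 - 2.5x = 7.0 + 1.4x → x* = 20.8718.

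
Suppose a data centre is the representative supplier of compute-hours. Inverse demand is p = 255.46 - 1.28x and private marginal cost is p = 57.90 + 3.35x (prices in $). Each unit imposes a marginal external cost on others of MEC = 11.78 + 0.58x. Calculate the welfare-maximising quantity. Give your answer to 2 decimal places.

Social marginal cost = private MC + MEC = 69.68 + 3.93x.
Set SMC = demand: 69.68 + 3.93x = 255.46 - 1.28x → x* = 35.6583.

x* = 35.66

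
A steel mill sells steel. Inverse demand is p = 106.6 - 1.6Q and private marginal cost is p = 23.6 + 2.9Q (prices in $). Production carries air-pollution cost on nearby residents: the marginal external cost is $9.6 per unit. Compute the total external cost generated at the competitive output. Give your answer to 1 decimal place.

Market equilibrium (private): 23.6 + 2.9Q = 106.6 - 1.6Q → Q_m = 18.4444.
Total external cost = MEC × Q_m = 9.6 × 18.4444 = 177.0662.

$177.1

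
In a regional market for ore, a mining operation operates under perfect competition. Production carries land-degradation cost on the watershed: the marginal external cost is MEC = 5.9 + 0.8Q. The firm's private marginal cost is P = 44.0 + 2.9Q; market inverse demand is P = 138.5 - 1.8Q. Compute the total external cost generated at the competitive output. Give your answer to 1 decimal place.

280.3

Market equilibrium (private): 44.0 + 2.9Q = 138.5 - 1.8Q → Q_m = 20.1064.
Total external cost = ∫₀^{Q_m} (5.9 + 0.8Q) dQ = 5.9×20.1064 + ½×0.8×20.1064² = 280.3347.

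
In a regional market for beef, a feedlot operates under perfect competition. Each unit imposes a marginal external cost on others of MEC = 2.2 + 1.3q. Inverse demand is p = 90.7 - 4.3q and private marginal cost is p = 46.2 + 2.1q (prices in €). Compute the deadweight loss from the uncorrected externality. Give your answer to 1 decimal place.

DWL = €8.2

Market equilibrium (private): 46.2 + 2.1q = 90.7 - 4.3q → q_m = 6.9531.
Social marginal cost = private MC + MEC = 48.4 + 3.4q.
Set SMC = demand: 48.4 + 3.4q = 90.7 - 4.3q → q* = 5.4935.
The welfare-loss triangle has base |q_m − q*| and height MEC(q_m) (the vertical gap between SMC and demand is zero at q* and MEC at q_m).
DWL = ½ × 1.4596 × 11.2391 = 8.2023.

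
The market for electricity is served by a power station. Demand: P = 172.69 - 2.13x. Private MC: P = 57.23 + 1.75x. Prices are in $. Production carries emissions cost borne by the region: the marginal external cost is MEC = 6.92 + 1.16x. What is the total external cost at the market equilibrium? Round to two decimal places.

Market equilibrium (private): 57.23 + 1.75x = 172.69 - 2.13x → x_m = 29.7577.
Total external cost = ∫₀^{x_m} (6.92 + 1.16x) dx = 6.92×29.7577 + ½×1.16×29.7577² = 719.5253.

$719.53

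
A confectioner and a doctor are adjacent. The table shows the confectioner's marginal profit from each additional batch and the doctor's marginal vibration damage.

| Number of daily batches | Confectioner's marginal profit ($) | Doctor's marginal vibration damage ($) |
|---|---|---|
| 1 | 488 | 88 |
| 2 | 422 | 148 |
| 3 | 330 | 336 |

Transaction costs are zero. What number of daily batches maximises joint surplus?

2

Bargaining reaches the level where marginal profit last exceeds marginal vibration damage.
That holds through level 2 (422 ≥ 148) but not at 3 (330 < 336).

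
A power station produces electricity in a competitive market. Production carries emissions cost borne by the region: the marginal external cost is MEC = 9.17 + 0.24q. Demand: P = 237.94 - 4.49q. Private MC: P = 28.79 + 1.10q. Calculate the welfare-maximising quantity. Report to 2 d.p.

Social marginal cost = private MC + MEC = 37.96 + 1.34q.
Set SMC = demand: 37.96 + 1.34q = 237.94 - 4.49q → q* = 34.3019.

q* = 34.30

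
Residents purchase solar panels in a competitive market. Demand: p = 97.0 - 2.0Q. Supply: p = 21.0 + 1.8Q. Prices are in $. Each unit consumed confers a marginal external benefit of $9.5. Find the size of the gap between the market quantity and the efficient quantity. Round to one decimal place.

2.5 units

Market equilibrium (private): 21.0 + 1.8Q = 97.0 - 2.0Q → Q_m = 20.0000.
Social marginal benefit = demand + MEB = 106.5 - 2.0Q.
Set SMB = MC: 106.5 - 2.0Q = 21.0 + 1.8Q → Q* = 22.5000.
Gap = |20.0000 − 22.5000| = 2.5000.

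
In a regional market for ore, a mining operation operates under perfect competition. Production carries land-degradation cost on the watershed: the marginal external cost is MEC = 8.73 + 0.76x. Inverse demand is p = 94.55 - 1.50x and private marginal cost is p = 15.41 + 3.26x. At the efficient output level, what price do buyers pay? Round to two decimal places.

Social marginal cost = private MC + MEC = 24.14 + 4.02x.
Set SMC = demand: 24.14 + 4.02x = 94.55 - 1.50x → x* = 12.7554.
Consumer price on the demand curve at x*: 94.55 − 1.50×12.7554 = 75.4169.

P = 75.42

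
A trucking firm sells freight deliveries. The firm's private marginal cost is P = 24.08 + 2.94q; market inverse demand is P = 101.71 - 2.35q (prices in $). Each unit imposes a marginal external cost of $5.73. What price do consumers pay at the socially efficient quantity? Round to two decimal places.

Social marginal cost = private MC + MEC = 29.81 + 2.94q.
Set SMC = demand: 29.81 + 2.94q = 101.71 - 2.35q → q* = 13.5917.
Consumer price on the demand curve at q*: 101.71 − 2.35×13.5917 = 69.7695.

P = $69.77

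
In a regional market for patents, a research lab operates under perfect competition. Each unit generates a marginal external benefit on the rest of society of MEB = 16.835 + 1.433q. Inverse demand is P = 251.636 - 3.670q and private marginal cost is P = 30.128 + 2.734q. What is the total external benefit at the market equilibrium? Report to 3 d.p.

Market equilibrium (private): 30.128 + 2.734q = 251.636 - 3.670q → q_m = 34.5890.
Total external benefit = ∫₀^{q_m} (16.835 + 1.433q) dq = 16.835×34.5890 + ½×1.433×34.5890² = 1439.5256.

1439.526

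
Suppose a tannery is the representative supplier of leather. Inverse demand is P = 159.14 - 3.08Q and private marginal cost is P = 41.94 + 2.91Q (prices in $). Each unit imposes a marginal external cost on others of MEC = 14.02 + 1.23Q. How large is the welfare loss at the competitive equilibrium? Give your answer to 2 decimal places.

DWL = $100.45

Market equilibrium (private): 41.94 + 2.91Q = 159.14 - 3.08Q → Q_m = 19.5659.
Social marginal cost = private MC + MEC = 55.96 + 4.14Q.
Set SMC = demand: 55.96 + 4.14Q = 159.14 - 3.08Q → Q* = 14.2909.
Between Q* and Q_m the wedge SMC − demand runs linearly from 0 to MEC(Q_m), so the loss is a triangle.
DWL = ½ × 5.2750 × 38.0861 = 100.4521.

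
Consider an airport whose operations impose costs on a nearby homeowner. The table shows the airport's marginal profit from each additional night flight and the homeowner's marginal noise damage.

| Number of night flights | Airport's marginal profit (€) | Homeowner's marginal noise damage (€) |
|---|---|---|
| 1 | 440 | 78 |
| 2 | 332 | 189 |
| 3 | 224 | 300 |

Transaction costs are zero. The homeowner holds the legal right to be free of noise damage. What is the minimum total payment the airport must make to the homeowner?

€267

Efficient level: marginal profit ≥ marginal noise damage through level 2, so k* = 2.
With the homeowner holding the right, the airport must at least compensate total damage at k*: 78 + 189 = 267.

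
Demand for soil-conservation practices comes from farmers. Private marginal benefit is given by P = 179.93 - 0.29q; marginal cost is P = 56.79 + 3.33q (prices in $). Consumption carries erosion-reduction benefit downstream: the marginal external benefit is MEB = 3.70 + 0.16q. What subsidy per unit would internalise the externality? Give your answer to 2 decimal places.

Social marginal benefit = demand + MEB = 183.63 - 0.13q.
Set SMB = MC: 183.63 - 0.13q = 56.79 + 3.33q → q* = 36.6590.
The Pigouvian subsidy equals MEB at q*: 3.70 + 0.16×36.6590 = 9.5654.

subsidy = $9.57 per unit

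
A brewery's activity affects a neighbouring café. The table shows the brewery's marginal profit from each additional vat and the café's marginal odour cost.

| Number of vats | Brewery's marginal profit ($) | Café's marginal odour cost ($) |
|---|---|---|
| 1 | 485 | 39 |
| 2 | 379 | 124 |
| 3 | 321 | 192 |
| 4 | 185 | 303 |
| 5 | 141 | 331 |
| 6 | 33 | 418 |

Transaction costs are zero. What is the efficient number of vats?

3

Bargaining reaches the level where marginal profit last exceeds marginal odour cost.
That holds through level 3 (321 ≥ 192) but not at 4 (185 < 303).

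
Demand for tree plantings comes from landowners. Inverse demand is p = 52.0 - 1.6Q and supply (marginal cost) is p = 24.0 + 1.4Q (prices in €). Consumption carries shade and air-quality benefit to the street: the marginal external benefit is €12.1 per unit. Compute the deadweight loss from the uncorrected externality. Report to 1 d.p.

Market equilibrium (private): 24.0 + 1.4Q = 52.0 - 1.6Q → Q_m = 9.3333.
Social marginal benefit = demand + MEB = 64.1 - 1.6Q.
Set SMB = MC: 64.1 - 1.6Q = 24.0 + 1.4Q → Q* = 13.3667.
Height of the DWL triangle at Q_m is SMB(Q_m) − MC(Q_m) = MEB(Q_m) = 12.1000.
DWL = ½ × 4.0334 × 12.1000 = 24.4021.

DWL = €24.4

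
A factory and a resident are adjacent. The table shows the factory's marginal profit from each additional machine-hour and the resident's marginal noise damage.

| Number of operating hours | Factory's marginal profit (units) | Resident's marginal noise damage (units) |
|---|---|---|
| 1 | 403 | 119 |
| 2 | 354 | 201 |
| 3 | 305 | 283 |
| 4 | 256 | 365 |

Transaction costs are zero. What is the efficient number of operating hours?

3

Bargaining reaches the level where marginal profit last exceeds marginal noise damage.
That holds through level 3 (305 ≥ 283) but not at 4 (256 < 365).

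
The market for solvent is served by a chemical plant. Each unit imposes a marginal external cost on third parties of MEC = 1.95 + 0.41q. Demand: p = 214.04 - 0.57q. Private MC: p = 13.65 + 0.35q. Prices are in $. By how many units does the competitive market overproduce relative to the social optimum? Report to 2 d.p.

68.61 units

Market equilibrium (private): 13.65 + 0.35q = 214.04 - 0.57q → q_m = 217.8152.
Social marginal cost = private MC + MEC = 15.60 + 0.76q.
Set SMC = demand: 15.60 + 0.76q = 214.04 - 0.57q → q* = 149.2030.
Gap = |217.8152 − 149.2030| = 68.6122.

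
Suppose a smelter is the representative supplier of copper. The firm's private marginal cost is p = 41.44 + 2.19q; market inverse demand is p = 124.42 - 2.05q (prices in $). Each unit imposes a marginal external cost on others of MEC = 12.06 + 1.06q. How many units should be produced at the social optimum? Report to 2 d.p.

q* = 13.38

Social marginal cost = private MC + MEC = 53.50 + 3.25q.
Set SMC = demand: 53.50 + 3.25q = 124.42 - 2.05q → q* = 13.3811.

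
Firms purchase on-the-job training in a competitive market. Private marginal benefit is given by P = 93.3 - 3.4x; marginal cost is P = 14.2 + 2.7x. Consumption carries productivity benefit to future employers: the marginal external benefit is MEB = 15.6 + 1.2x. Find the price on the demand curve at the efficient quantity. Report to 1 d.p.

Social marginal benefit = demand + MEB = 108.9 - 2.2x.
Set SMB = MC: 108.9 - 2.2x = 14.2 + 2.7x → x* = 19.3265.
Consumer price on the demand curve at x*: 93.3 − 3.4×19.3265 = 27.5899.

P = 27.6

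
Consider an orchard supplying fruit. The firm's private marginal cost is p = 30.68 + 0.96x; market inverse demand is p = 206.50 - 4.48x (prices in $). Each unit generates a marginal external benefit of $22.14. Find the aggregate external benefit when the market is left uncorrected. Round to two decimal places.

Market equilibrium (private): 30.68 + 0.96x = 206.50 - 4.48x → x_m = 32.3199.
Total external benefit = MEB × x_m = 22.14 × 32.3199 = 715.5626.

$715.56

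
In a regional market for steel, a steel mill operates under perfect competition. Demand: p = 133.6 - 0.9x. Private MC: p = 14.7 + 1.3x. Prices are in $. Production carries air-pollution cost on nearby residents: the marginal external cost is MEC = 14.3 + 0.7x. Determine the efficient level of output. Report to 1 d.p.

Social marginal cost = private MC + MEC = 29.0 + 2.0x.
Set SMC = demand: 29.0 + 2.0x = 133.6 - 0.9x → x* = 36.0690.

x* = 36.1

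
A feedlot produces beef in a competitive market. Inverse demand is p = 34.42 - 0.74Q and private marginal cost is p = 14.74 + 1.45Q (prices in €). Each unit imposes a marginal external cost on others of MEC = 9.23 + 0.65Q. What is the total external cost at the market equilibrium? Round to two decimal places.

Market equilibrium (private): 14.74 + 1.45Q = 34.42 - 0.74Q → Q_m = 8.9863.
Total external cost = ∫₀^{Q_m} (9.23 + 0.65Q) dQ = 9.23×8.9863 + ½×0.65×8.9863² = 109.1885.

€109.19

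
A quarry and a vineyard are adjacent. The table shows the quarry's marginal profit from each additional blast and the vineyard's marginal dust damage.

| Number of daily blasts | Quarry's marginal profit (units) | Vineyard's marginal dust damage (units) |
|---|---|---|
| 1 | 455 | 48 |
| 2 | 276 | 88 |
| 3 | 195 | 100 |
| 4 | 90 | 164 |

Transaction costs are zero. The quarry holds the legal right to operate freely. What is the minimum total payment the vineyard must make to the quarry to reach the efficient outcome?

Left alone the quarry would choose level 4 (marginal profit stays positive).
Efficient level: k* = 3 (marginal profit ≥ marginal dust damage through 3).
The vineyard must at least cover the quarry's forgone profit from cutting 4→3: 90 = 90.

90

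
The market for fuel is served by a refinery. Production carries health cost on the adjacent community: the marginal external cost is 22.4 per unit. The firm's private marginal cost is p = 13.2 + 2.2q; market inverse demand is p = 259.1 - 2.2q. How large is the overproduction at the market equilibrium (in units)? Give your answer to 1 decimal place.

5.1 units

Market equilibrium (private): 13.2 + 2.2q = 259.1 - 2.2q → q_m = 55.8864.
Social marginal cost = private MC + MEC = 35.6 + 2.2q.
Set SMC = demand: 35.6 + 2.2q = 259.1 - 2.2q → q* = 50.7955.
Gap = |55.8864 − 50.7955| = 5.0909.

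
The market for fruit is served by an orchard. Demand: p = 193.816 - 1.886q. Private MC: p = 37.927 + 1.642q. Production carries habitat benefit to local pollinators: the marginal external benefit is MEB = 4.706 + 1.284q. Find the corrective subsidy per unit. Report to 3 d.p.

Social marginal cost = private MC − MEB = 33.221 + 0.358q.
Set SMC = demand: 33.221 + 0.358q = 193.816 - 1.886q → q* = 71.5664.
The Pigouvian subsidy equals MEB at q*: 4.706 + 1.284×71.5664 = 96.5973.

subsidy = 96.597 per unit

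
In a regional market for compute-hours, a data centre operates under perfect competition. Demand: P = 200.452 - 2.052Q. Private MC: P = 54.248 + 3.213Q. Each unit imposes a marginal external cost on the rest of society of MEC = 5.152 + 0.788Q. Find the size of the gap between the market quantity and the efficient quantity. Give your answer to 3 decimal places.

Market equilibrium (private): 54.248 + 3.213Q = 200.452 - 2.052Q → Q_m = 27.7690.
Social marginal cost = private MC + MEC = 59.400 + 4.001Q.
Set SMC = demand: 59.400 + 4.001Q = 200.452 - 2.052Q → Q* = 23.3028.
Gap = |27.7690 − 23.3028| = 4.4662.

4.466 units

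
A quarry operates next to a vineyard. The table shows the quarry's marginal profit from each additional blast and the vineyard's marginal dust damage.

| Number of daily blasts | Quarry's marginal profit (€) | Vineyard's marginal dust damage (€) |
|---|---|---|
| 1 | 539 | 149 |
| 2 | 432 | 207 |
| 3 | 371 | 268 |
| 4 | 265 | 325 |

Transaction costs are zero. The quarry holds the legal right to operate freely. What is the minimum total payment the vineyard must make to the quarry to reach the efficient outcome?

Left alone the quarry would choose level 4 (marginal profit stays positive).
Efficient level: k* = 3 (marginal profit ≥ marginal dust damage through 3).
The vineyard must at least cover the quarry's forgone profit from cutting 4→3: 265 = 265.

€265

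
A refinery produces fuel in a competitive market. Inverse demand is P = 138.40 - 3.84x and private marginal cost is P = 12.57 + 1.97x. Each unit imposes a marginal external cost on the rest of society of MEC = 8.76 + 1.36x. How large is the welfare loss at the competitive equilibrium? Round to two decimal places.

Market equilibrium (private): 12.57 + 1.97x = 138.40 - 3.84x → x_m = 21.6575.
Social marginal cost = private MC + MEC = 21.33 + 3.33x.
Set SMC = demand: 21.33 + 3.33x = 138.40 - 3.84x → x* = 16.3278.
Between x* and x_m the wedge SMC − demand runs linearly from 0 to MEC(x_m), so the loss is a triangle.
DWL = ½ × 5.3297 × 38.2142 = 101.8351.

DWL = 101.84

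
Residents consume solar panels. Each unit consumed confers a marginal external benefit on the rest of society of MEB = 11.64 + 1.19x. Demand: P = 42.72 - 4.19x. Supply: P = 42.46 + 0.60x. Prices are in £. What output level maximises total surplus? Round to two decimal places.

x* = 3.31

Social marginal benefit = demand + MEB = 54.36 - 3.00x.
Set SMB = MC: 54.36 - 3.00x = 42.46 + 0.60x → x* = 3.3056.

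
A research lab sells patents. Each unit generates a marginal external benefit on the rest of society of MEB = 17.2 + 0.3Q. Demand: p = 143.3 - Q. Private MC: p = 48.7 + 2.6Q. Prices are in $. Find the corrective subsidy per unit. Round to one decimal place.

subsidy = $27.4 per unit

Social marginal cost = private MC − MEB = 31.5 + 2.3Q.
Set SMC = demand: 31.5 + 2.3Q = 143.3 - Q → Q* = 33.8788.
The Pigouvian subsidy equals MEB at Q*: 17.2 + 0.3×33.8788 = 27.3636.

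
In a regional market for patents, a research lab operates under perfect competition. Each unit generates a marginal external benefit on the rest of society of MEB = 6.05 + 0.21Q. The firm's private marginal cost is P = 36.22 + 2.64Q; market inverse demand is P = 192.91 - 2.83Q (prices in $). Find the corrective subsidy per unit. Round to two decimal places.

Social marginal cost = private MC − MEB = 30.17 + 2.43Q.
Set SMC = demand: 30.17 + 2.43Q = 192.91 - 2.83Q → Q* = 30.9392.
The Pigouvian subsidy equals MEB at Q*: 6.05 + 0.21×30.9392 = 12.5472.

subsidy = $12.55 per unit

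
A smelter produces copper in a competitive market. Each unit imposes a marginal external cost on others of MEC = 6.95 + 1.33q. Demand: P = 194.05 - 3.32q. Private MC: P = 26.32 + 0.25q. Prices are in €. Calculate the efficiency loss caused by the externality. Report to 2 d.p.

Market equilibrium (private): 26.32 + 0.25q = 194.05 - 3.32q → q_m = 46.9832.
Social marginal cost = private MC + MEC = 33.27 + 1.58q.
Set SMC = demand: 33.27 + 1.58q = 194.05 - 3.32q → q* = 32.8122.
The welfare-loss triangle has base |q_m − q*| and height MEC(q_m) (the vertical gap between SMC and demand is zero at q* and MEC at q_m).
DWL = ½ × 14.1710 × 69.4376 = 492.0001.

DWL = €492.00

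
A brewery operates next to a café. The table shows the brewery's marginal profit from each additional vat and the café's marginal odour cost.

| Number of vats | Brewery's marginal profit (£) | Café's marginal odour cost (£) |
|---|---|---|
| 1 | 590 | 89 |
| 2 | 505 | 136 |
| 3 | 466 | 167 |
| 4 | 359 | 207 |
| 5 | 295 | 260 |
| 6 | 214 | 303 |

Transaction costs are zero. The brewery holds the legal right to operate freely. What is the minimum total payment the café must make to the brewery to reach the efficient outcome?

Left alone the brewery would choose level 6 (marginal profit stays positive).
Efficient level: k* = 5 (marginal profit ≥ marginal odour cost through 5).
The café must at least cover the brewery's forgone profit from cutting 6→5: 214 = 214.

£214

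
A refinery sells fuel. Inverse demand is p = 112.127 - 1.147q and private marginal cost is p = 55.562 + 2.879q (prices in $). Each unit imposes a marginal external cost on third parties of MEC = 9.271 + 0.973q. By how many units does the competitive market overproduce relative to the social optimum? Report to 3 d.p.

Market equilibrium (private): 55.562 + 2.879q = 112.127 - 1.147q → q_m = 14.0499.
Social marginal cost = private MC + MEC = 64.833 + 3.852q.
Set SMC = demand: 64.833 + 3.852q = 112.127 - 1.147q → q* = 9.4607.
Gap = |14.0499 − 9.4607| = 4.5892.

4.589 units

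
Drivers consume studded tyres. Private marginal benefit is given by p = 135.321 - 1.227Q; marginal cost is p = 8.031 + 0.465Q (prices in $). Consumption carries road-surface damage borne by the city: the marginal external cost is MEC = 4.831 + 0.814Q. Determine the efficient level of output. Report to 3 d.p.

Q* = 48.866

Social marginal benefit = demand − MEC = 130.490 - 2.041Q.
Set SMB = MC: 130.490 - 2.041Q = 8.031 + 0.465Q → Q* = 48.8663.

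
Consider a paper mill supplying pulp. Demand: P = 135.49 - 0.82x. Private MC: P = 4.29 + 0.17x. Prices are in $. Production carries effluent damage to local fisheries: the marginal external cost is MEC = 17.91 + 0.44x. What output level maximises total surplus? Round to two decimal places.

Social marginal cost = private MC + MEC = 22.20 + 0.61x.
Set SMC = demand: 22.20 + 0.61x = 135.49 - 0.82x → x* = 79.2238.

x* = 79.22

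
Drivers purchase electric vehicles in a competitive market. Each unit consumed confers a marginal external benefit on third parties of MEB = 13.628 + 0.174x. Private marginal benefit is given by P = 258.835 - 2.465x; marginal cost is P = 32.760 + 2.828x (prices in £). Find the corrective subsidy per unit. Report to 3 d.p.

subsidy = £21.776 per unit

Social marginal benefit = demand + MEB = 272.463 - 2.291x.
Set SMB = MC: 272.463 - 2.291x = 32.760 + 2.828x → x* = 46.8261.
The Pigouvian subsidy equals MEB at x*: 13.628 + 0.174×46.8261 = 21.7757.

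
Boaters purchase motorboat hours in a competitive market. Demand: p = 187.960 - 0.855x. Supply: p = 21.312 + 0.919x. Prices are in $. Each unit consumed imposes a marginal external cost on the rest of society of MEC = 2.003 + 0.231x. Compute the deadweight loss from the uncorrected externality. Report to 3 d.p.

DWL = $140.107

Market equilibrium (private): 21.312 + 0.919x = 187.960 - 0.855x → x_m = 93.9391.
Social marginal benefit = demand − MEC = 185.957 - 1.086x.
Set SMB = MC: 185.957 - 1.086x = 21.312 + 0.919x → x* = 82.1172.
Height of the DWL triangle at x_m is MC(x_m) − SMB(x_m) = MEC(x_m) = 23.7029.
DWL = ½ × 11.8219 × 23.7029 = 140.1067.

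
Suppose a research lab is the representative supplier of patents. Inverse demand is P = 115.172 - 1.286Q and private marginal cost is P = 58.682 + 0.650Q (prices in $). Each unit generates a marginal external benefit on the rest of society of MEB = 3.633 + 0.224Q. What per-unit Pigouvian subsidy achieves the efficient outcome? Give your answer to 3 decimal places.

subsidy = $11.500 per unit

Social marginal cost = private MC − MEB = 55.049 + 0.426Q.
Set SMC = demand: 55.049 + 0.426Q = 115.172 - 1.286Q → Q* = 35.1186.
The Pigouvian subsidy equals MEB at Q*: 3.633 + 0.224×35.1186 = 11.4996.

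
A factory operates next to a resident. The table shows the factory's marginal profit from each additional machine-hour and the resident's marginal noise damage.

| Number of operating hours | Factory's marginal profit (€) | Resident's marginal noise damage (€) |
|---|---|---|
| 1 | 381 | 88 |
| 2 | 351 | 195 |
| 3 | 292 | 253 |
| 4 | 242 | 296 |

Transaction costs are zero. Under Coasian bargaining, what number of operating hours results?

3

Bargaining reaches the level where marginal profit last exceeds marginal noise damage.
That holds through level 3 (292 ≥ 253) but not at 4 (242 < 296).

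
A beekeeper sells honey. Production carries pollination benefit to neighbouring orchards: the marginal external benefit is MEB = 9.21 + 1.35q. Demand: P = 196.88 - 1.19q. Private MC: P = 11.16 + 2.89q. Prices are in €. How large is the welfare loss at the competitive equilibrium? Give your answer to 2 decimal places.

Market equilibrium (private): 11.16 + 2.89q = 196.88 - 1.19q → q_m = 45.5196.
Social marginal cost = private MC − MEB = 1.95 + 1.54q.
Set SMC = demand: 1.95 + 1.54q = 196.88 - 1.19q → q* = 71.4029.
Between q* and q_m the wedge demand − SMC runs linearly from 0 to MEB(q_m), so the loss is a triangle.
DWL = ½ × 25.8833 × 70.6615 = 914.4764.

DWL = €914.48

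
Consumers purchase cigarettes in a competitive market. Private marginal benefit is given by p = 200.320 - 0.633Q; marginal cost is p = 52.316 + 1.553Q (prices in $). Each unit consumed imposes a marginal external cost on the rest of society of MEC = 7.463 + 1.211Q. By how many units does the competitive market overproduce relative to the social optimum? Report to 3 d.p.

26.333 units

Market equilibrium (private): 52.316 + 1.553Q = 200.320 - 0.633Q → Q_m = 67.7054.
Social marginal benefit = demand − MEC = 192.857 - 1.844Q.
Set SMB = MC: 192.857 - 1.844Q = 52.316 + 1.553Q → Q* = 41.3721.
Gap = |67.7054 − 41.3721| = 26.3333.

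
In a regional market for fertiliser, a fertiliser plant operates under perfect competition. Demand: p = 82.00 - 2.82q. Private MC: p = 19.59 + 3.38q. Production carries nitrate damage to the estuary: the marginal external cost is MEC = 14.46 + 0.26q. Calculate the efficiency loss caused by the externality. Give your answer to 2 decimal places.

Market equilibrium (private): 19.59 + 3.38q = 82.00 - 2.82q → q_m = 10.0661.
Social marginal cost = private MC + MEC = 34.05 + 3.64q.
Set SMC = demand: 34.05 + 3.64q = 82.00 - 2.82q → q* = 7.4226.
Height of the DWL triangle at q_m is SMC(q_m) − demand(q_m) = MEC(q_m) = 17.0772.
DWL = ½ × 2.6435 × 17.0772 = 22.5718.

DWL = 22.57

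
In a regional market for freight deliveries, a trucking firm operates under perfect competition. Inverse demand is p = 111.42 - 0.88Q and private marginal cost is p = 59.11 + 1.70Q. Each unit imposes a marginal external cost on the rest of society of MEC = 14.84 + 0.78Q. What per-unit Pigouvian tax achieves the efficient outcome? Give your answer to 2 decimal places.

tax = 23.54 per unit

Social marginal cost = private MC + MEC = 73.95 + 2.48Q.
Set SMC = demand: 73.95 + 2.48Q = 111.42 - 0.88Q → Q* = 11.1518.
The Pigouvian tax equals MEC at Q*: 14.84 + 0.78×11.1518 = 23.5384.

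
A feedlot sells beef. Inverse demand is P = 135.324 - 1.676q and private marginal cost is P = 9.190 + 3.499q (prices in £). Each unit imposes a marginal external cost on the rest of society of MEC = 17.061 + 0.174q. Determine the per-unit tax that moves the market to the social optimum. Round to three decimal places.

tax = £20.609 per unit

Social marginal cost = private MC + MEC = 26.251 + 3.673q.
Set SMC = demand: 26.251 + 3.673q = 135.324 - 1.676q → q* = 20.3913.
The Pigouvian tax equals MEC at q*: 17.061 + 0.174×20.3913 = 20.6091.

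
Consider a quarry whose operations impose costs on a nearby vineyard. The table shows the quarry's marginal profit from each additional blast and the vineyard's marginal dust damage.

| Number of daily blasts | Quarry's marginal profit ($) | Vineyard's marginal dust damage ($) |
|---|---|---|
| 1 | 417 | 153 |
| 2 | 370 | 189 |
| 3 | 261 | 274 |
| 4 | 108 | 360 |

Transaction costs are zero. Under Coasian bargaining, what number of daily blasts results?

2

Bargaining reaches the level where marginal profit last exceeds marginal dust damage.
That holds through level 2 (370 ≥ 189) but not at 3 (261 < 274).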